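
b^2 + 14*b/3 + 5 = (b + 5/3)*(b + 3)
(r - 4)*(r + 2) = r^2 - 2*r - 8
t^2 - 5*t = t*(t - 5)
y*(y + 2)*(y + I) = y^3 + 2*y^2 + I*y^2 + 2*I*y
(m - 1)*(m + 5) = m^2 + 4*m - 5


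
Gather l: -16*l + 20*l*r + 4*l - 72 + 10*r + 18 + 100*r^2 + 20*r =l*(20*r - 12) + 100*r^2 + 30*r - 54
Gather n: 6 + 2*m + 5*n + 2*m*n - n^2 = 2*m - n^2 + n*(2*m + 5) + 6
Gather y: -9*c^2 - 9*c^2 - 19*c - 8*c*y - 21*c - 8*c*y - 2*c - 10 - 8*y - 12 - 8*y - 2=-18*c^2 - 42*c + y*(-16*c - 16) - 24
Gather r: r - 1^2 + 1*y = r + y - 1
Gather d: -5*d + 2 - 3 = -5*d - 1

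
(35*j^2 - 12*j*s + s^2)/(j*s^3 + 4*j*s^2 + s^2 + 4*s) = (35*j^2 - 12*j*s + s^2)/(s*(j*s^2 + 4*j*s + s + 4))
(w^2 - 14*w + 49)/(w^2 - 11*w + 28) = (w - 7)/(w - 4)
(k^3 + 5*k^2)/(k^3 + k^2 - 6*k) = k*(k + 5)/(k^2 + k - 6)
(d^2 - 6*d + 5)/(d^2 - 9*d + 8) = (d - 5)/(d - 8)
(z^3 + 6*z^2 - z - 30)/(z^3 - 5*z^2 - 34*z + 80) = (z + 3)/(z - 8)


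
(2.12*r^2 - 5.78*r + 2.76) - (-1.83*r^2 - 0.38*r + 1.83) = 3.95*r^2 - 5.4*r + 0.93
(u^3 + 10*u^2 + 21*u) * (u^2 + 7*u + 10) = u^5 + 17*u^4 + 101*u^3 + 247*u^2 + 210*u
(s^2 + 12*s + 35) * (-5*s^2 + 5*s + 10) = -5*s^4 - 55*s^3 - 105*s^2 + 295*s + 350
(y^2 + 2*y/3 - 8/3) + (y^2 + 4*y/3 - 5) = 2*y^2 + 2*y - 23/3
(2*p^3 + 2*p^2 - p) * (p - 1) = 2*p^4 - 3*p^2 + p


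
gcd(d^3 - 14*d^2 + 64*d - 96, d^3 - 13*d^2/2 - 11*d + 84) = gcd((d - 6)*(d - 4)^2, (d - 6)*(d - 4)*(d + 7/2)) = d^2 - 10*d + 24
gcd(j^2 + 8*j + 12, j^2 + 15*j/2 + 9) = j + 6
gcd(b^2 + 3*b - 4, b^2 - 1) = b - 1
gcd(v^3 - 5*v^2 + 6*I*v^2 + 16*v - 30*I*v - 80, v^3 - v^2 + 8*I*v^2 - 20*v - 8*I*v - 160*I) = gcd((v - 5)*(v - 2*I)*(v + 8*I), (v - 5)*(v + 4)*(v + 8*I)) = v^2 + v*(-5 + 8*I) - 40*I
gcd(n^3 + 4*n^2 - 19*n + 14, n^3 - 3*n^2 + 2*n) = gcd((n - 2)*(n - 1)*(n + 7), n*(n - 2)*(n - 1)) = n^2 - 3*n + 2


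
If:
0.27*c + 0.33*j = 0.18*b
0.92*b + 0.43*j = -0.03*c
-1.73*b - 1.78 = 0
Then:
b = -1.03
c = -3.69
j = 2.46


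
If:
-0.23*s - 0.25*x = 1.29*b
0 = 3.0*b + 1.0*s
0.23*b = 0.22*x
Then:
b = 0.00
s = 0.00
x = 0.00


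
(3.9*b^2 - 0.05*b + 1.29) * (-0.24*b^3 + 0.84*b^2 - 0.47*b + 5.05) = -0.936*b^5 + 3.288*b^4 - 2.1846*b^3 + 20.8021*b^2 - 0.8588*b + 6.5145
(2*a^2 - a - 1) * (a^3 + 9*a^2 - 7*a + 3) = 2*a^5 + 17*a^4 - 24*a^3 + 4*a^2 + 4*a - 3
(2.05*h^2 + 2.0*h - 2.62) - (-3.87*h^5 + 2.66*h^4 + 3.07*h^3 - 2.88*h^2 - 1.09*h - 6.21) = 3.87*h^5 - 2.66*h^4 - 3.07*h^3 + 4.93*h^2 + 3.09*h + 3.59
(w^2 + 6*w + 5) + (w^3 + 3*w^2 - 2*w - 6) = w^3 + 4*w^2 + 4*w - 1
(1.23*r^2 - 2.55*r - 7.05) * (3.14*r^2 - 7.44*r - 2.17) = 3.8622*r^4 - 17.1582*r^3 - 5.8341*r^2 + 57.9855*r + 15.2985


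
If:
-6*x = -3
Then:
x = 1/2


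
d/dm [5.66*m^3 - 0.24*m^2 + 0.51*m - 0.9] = 16.98*m^2 - 0.48*m + 0.51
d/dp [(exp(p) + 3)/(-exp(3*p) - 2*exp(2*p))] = (2*exp(2*p) + 11*exp(p) + 12)*exp(-2*p)/(exp(2*p) + 4*exp(p) + 4)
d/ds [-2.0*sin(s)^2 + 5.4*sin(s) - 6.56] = (5.4 - 4.0*sin(s))*cos(s)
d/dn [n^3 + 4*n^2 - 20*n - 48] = 3*n^2 + 8*n - 20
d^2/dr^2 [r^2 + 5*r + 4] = 2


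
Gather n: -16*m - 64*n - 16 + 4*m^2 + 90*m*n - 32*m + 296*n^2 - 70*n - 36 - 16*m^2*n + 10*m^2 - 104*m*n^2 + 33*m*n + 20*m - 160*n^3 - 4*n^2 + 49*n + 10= 14*m^2 - 28*m - 160*n^3 + n^2*(292 - 104*m) + n*(-16*m^2 + 123*m - 85) - 42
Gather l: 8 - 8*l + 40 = 48 - 8*l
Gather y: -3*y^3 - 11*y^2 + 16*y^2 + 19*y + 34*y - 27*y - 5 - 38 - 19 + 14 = -3*y^3 + 5*y^2 + 26*y - 48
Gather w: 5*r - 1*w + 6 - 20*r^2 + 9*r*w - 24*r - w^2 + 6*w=-20*r^2 - 19*r - w^2 + w*(9*r + 5) + 6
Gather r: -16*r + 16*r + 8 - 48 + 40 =0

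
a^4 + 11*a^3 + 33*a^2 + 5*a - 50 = (a - 1)*(a + 2)*(a + 5)^2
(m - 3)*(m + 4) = m^2 + m - 12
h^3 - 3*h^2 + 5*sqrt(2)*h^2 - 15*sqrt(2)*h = h*(h - 3)*(h + 5*sqrt(2))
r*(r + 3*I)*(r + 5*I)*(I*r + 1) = I*r^4 - 7*r^3 - 7*I*r^2 - 15*r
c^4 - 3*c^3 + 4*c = c*(c - 2)^2*(c + 1)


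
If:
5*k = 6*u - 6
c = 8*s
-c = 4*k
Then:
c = 24/5 - 24*u/5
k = 6*u/5 - 6/5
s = 3/5 - 3*u/5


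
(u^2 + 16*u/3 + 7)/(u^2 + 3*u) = (u + 7/3)/u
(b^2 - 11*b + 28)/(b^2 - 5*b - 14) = (b - 4)/(b + 2)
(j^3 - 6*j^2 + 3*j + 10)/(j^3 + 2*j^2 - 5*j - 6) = (j - 5)/(j + 3)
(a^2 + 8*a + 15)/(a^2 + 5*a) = (a + 3)/a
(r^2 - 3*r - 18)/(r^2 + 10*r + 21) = (r - 6)/(r + 7)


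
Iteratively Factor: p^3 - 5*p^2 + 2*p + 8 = (p - 2)*(p^2 - 3*p - 4) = (p - 4)*(p - 2)*(p + 1)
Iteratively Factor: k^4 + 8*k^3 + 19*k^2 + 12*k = (k + 4)*(k^3 + 4*k^2 + 3*k) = (k + 1)*(k + 4)*(k^2 + 3*k) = k*(k + 1)*(k + 4)*(k + 3)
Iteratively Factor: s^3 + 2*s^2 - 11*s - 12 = (s - 3)*(s^2 + 5*s + 4) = (s - 3)*(s + 4)*(s + 1)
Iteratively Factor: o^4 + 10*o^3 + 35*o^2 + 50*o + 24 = (o + 4)*(o^3 + 6*o^2 + 11*o + 6) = (o + 2)*(o + 4)*(o^2 + 4*o + 3) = (o + 2)*(o + 3)*(o + 4)*(o + 1)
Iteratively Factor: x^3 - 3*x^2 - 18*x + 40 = (x - 2)*(x^2 - x - 20) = (x - 5)*(x - 2)*(x + 4)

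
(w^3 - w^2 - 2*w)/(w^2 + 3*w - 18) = w*(w^2 - w - 2)/(w^2 + 3*w - 18)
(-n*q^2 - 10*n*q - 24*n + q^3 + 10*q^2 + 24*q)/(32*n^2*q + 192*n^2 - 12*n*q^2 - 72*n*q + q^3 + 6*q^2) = (-n*q - 4*n + q^2 + 4*q)/(32*n^2 - 12*n*q + q^2)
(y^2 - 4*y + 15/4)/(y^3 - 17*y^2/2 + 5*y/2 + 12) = (y - 5/2)/(y^2 - 7*y - 8)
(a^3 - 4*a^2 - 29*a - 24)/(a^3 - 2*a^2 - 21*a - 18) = (a - 8)/(a - 6)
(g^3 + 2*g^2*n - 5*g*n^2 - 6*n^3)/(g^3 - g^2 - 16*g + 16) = (g^3 + 2*g^2*n - 5*g*n^2 - 6*n^3)/(g^3 - g^2 - 16*g + 16)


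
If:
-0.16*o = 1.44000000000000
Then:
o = -9.00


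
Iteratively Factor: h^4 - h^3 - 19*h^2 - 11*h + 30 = (h + 3)*(h^3 - 4*h^2 - 7*h + 10) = (h - 1)*(h + 3)*(h^2 - 3*h - 10) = (h - 1)*(h + 2)*(h + 3)*(h - 5)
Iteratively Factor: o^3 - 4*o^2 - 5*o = (o)*(o^2 - 4*o - 5) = o*(o - 5)*(o + 1)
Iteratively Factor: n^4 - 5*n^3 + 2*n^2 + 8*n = (n - 4)*(n^3 - n^2 - 2*n) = n*(n - 4)*(n^2 - n - 2) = n*(n - 4)*(n + 1)*(n - 2)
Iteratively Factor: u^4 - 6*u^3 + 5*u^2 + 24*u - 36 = (u - 3)*(u^3 - 3*u^2 - 4*u + 12) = (u - 3)^2*(u^2 - 4) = (u - 3)^2*(u + 2)*(u - 2)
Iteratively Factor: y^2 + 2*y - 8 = (y + 4)*(y - 2)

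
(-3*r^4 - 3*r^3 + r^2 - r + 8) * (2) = -6*r^4 - 6*r^3 + 2*r^2 - 2*r + 16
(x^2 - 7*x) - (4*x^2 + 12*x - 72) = -3*x^2 - 19*x + 72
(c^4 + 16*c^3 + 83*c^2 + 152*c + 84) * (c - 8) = c^5 + 8*c^4 - 45*c^3 - 512*c^2 - 1132*c - 672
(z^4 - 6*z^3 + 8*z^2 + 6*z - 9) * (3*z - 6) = 3*z^5 - 24*z^4 + 60*z^3 - 30*z^2 - 63*z + 54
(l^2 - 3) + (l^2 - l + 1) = 2*l^2 - l - 2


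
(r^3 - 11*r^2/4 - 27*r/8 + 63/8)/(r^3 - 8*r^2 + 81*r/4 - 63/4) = (4*r + 7)/(2*(2*r - 7))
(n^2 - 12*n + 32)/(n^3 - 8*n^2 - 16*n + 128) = 1/(n + 4)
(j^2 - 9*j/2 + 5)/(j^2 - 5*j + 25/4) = 2*(j - 2)/(2*j - 5)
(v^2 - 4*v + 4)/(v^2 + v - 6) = (v - 2)/(v + 3)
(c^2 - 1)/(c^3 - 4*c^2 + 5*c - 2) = (c + 1)/(c^2 - 3*c + 2)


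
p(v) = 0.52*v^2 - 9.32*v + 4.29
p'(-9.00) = -18.68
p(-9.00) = 130.29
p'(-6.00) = -15.56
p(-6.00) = 78.93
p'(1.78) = -7.47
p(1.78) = -10.65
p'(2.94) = -6.26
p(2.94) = -18.62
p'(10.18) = 1.27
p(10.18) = -36.70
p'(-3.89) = -13.37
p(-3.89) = 48.41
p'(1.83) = -7.42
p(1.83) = -11.02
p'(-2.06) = -11.46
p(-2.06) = 25.70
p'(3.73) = -5.44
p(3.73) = -23.24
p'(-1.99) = -11.39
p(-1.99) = 24.90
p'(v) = 1.04*v - 9.32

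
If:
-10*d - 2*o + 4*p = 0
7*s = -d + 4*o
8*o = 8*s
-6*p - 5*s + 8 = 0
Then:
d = 24/37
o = -8/37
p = 56/37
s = -8/37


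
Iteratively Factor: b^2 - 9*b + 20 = (b - 4)*(b - 5)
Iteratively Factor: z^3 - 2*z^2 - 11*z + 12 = (z + 3)*(z^2 - 5*z + 4) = (z - 4)*(z + 3)*(z - 1)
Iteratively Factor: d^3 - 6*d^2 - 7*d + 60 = (d - 5)*(d^2 - d - 12) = (d - 5)*(d - 4)*(d + 3)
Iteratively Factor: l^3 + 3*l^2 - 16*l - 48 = (l - 4)*(l^2 + 7*l + 12) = (l - 4)*(l + 3)*(l + 4)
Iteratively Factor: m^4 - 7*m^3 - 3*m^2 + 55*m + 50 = (m - 5)*(m^3 - 2*m^2 - 13*m - 10) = (m - 5)*(m + 2)*(m^2 - 4*m - 5) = (m - 5)*(m + 1)*(m + 2)*(m - 5)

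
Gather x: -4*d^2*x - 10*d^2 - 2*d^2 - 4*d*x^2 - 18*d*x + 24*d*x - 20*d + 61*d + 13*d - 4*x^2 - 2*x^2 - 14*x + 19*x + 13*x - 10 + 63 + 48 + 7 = -12*d^2 + 54*d + x^2*(-4*d - 6) + x*(-4*d^2 + 6*d + 18) + 108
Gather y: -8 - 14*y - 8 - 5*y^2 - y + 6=-5*y^2 - 15*y - 10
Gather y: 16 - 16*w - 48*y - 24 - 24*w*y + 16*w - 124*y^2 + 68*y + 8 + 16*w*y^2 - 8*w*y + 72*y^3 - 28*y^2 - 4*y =72*y^3 + y^2*(16*w - 152) + y*(16 - 32*w)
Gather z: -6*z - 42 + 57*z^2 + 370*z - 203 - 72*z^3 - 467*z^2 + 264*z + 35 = -72*z^3 - 410*z^2 + 628*z - 210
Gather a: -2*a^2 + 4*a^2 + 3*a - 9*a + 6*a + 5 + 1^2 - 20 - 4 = 2*a^2 - 18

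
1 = 1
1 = 1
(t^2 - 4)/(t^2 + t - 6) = (t + 2)/(t + 3)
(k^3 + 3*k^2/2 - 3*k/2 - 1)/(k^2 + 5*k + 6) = (2*k^2 - k - 1)/(2*(k + 3))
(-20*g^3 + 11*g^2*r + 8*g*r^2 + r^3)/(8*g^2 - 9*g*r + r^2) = (20*g^2 + 9*g*r + r^2)/(-8*g + r)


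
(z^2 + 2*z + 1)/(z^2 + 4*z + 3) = (z + 1)/(z + 3)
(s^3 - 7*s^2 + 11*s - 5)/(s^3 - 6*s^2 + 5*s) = (s - 1)/s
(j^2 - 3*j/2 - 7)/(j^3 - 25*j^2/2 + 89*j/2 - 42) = (2*j^2 - 3*j - 14)/(2*j^3 - 25*j^2 + 89*j - 84)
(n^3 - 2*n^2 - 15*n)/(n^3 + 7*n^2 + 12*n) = (n - 5)/(n + 4)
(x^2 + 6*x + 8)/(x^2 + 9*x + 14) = (x + 4)/(x + 7)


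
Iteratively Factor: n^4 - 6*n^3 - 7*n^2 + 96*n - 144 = (n - 4)*(n^3 - 2*n^2 - 15*n + 36) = (n - 4)*(n - 3)*(n^2 + n - 12) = (n - 4)*(n - 3)*(n + 4)*(n - 3)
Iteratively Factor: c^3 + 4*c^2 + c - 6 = (c + 3)*(c^2 + c - 2) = (c - 1)*(c + 3)*(c + 2)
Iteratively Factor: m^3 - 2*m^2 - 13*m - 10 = (m - 5)*(m^2 + 3*m + 2) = (m - 5)*(m + 1)*(m + 2)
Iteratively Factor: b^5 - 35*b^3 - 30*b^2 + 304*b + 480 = (b - 5)*(b^4 + 5*b^3 - 10*b^2 - 80*b - 96) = (b - 5)*(b + 3)*(b^3 + 2*b^2 - 16*b - 32) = (b - 5)*(b + 2)*(b + 3)*(b^2 - 16) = (b - 5)*(b - 4)*(b + 2)*(b + 3)*(b + 4)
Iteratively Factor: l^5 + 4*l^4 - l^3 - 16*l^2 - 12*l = (l + 2)*(l^4 + 2*l^3 - 5*l^2 - 6*l) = (l + 2)*(l + 3)*(l^3 - l^2 - 2*l) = (l - 2)*(l + 2)*(l + 3)*(l^2 + l) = (l - 2)*(l + 1)*(l + 2)*(l + 3)*(l)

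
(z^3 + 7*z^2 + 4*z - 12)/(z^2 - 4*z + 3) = (z^2 + 8*z + 12)/(z - 3)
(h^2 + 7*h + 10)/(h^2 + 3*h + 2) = (h + 5)/(h + 1)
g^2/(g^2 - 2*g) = g/(g - 2)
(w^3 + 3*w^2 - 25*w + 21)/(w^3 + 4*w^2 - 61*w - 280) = (w^2 - 4*w + 3)/(w^2 - 3*w - 40)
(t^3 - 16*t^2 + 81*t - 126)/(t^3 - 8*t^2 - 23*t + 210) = (t - 3)/(t + 5)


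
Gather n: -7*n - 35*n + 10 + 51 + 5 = 66 - 42*n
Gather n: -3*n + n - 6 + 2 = -2*n - 4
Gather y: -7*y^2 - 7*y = -7*y^2 - 7*y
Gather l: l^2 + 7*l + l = l^2 + 8*l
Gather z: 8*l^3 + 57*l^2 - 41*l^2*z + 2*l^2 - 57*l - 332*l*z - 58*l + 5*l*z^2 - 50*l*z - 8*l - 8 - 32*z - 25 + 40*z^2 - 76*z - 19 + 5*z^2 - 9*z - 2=8*l^3 + 59*l^2 - 123*l + z^2*(5*l + 45) + z*(-41*l^2 - 382*l - 117) - 54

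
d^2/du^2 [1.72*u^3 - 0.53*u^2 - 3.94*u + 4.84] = 10.32*u - 1.06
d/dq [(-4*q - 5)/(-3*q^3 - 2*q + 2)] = (12*q^3 + 8*q - (4*q + 5)*(9*q^2 + 2) - 8)/(3*q^3 + 2*q - 2)^2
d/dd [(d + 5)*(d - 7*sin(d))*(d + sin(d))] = (d + 5)*(d - 7*sin(d))*(cos(d) + 1) - (d + 5)*(d + sin(d))*(7*cos(d) - 1) + (d - 7*sin(d))*(d + sin(d))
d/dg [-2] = 0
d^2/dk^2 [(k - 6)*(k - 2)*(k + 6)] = 6*k - 4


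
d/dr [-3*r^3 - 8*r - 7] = -9*r^2 - 8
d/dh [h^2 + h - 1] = 2*h + 1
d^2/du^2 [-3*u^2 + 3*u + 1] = -6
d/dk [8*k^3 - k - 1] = 24*k^2 - 1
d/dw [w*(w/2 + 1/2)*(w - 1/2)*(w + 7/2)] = 2*w^3 + 6*w^2 + 5*w/4 - 7/8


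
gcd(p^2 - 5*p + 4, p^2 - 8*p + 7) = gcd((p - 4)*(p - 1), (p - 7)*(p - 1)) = p - 1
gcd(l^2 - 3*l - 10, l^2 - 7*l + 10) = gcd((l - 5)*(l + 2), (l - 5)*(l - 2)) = l - 5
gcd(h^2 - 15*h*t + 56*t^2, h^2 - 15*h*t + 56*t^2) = h^2 - 15*h*t + 56*t^2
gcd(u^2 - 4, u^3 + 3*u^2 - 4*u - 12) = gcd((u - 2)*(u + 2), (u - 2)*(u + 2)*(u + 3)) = u^2 - 4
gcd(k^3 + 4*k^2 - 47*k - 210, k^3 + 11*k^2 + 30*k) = k^2 + 11*k + 30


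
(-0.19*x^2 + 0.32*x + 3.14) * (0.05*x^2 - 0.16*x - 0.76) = -0.0095*x^4 + 0.0464*x^3 + 0.2502*x^2 - 0.7456*x - 2.3864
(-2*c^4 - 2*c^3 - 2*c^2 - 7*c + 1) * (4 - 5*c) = 10*c^5 + 2*c^4 + 2*c^3 + 27*c^2 - 33*c + 4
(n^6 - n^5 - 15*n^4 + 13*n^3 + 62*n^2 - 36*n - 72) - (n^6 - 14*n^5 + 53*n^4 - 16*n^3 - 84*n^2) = 13*n^5 - 68*n^4 + 29*n^3 + 146*n^2 - 36*n - 72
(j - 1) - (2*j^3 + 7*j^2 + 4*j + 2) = -2*j^3 - 7*j^2 - 3*j - 3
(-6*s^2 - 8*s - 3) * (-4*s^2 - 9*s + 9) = 24*s^4 + 86*s^3 + 30*s^2 - 45*s - 27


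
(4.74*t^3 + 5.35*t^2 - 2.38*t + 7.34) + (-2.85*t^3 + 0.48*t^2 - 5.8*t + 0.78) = 1.89*t^3 + 5.83*t^2 - 8.18*t + 8.12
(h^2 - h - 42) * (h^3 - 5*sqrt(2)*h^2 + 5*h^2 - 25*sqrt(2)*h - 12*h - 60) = h^5 - 5*sqrt(2)*h^4 + 4*h^4 - 59*h^3 - 20*sqrt(2)*h^3 - 258*h^2 + 235*sqrt(2)*h^2 + 564*h + 1050*sqrt(2)*h + 2520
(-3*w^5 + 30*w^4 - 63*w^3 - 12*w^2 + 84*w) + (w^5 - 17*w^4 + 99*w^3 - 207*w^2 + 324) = -2*w^5 + 13*w^4 + 36*w^3 - 219*w^2 + 84*w + 324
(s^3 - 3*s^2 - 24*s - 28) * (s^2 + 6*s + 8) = s^5 + 3*s^4 - 34*s^3 - 196*s^2 - 360*s - 224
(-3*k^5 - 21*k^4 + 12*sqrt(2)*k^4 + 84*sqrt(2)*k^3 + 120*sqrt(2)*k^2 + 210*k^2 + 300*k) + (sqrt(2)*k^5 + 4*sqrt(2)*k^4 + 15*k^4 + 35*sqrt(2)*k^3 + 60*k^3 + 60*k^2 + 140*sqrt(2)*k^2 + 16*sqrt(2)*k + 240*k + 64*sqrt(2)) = -3*k^5 + sqrt(2)*k^5 - 6*k^4 + 16*sqrt(2)*k^4 + 60*k^3 + 119*sqrt(2)*k^3 + 270*k^2 + 260*sqrt(2)*k^2 + 16*sqrt(2)*k + 540*k + 64*sqrt(2)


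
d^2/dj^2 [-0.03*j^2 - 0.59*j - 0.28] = -0.0600000000000000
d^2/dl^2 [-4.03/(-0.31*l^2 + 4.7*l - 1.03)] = (-0.774566*l^2 + 11.74342*l + 4.03*(0.62*l - 4.7)*(1.24*l - 9.4) - 2.573558)/(0.31*l^2 - 4.7*l + 1.03)^3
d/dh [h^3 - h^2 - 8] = h*(3*h - 2)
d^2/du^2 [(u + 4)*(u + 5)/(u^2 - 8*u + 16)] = 2*(17*u + 148)/(u^4 - 16*u^3 + 96*u^2 - 256*u + 256)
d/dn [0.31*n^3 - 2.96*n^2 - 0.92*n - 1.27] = 0.93*n^2 - 5.92*n - 0.92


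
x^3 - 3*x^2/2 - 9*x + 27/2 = (x - 3)*(x - 3/2)*(x + 3)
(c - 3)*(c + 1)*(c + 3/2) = c^3 - c^2/2 - 6*c - 9/2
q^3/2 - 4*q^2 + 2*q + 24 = (q/2 + 1)*(q - 6)*(q - 4)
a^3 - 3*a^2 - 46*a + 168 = (a - 6)*(a - 4)*(a + 7)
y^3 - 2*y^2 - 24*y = y*(y - 6)*(y + 4)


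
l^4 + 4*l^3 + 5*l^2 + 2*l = l*(l + 1)^2*(l + 2)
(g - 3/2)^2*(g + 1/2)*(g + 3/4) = g^4 - 7*g^3/4 - 9*g^2/8 + 27*g/16 + 27/32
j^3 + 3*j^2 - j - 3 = (j - 1)*(j + 1)*(j + 3)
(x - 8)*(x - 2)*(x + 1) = x^3 - 9*x^2 + 6*x + 16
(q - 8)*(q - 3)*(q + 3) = q^3 - 8*q^2 - 9*q + 72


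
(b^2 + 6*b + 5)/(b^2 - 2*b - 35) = (b + 1)/(b - 7)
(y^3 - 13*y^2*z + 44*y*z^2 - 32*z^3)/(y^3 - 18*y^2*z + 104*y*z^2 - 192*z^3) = (y - z)/(y - 6*z)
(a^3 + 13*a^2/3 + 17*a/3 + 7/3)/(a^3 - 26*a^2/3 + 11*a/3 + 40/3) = (3*a^2 + 10*a + 7)/(3*a^2 - 29*a + 40)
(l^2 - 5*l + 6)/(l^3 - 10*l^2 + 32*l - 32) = (l - 3)/(l^2 - 8*l + 16)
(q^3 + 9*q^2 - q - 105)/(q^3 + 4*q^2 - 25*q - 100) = (q^2 + 4*q - 21)/(q^2 - q - 20)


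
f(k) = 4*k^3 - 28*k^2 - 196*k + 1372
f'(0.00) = -196.00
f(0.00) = 1372.00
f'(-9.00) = 1280.00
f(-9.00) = -2048.00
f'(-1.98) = -38.08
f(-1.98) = 1619.26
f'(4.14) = -222.16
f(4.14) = 364.48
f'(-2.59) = 29.54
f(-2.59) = 1622.32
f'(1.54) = -253.78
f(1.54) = 1018.36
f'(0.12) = -202.55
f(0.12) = 1348.08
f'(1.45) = -251.97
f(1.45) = 1041.12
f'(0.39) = -216.01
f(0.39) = 1291.54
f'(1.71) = -256.67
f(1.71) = 974.97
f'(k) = 12*k^2 - 56*k - 196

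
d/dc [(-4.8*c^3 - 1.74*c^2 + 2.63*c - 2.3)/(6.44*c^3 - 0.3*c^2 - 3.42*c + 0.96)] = (1.4210854715202e-14*c^5 + 12.6456*c^4 - 1.04240000000001*c^3 + 37.3518*c^2 - 4.7208*c - 5.3412)/(41.4736*c^6 - 3.864*c^5 - 43.9596*c^4 + 14.4168*c^3 + 11.1204*c^2 - 6.5664*c + 0.9216)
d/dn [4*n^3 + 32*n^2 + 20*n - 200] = 12*n^2 + 64*n + 20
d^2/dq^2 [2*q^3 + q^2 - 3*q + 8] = 12*q + 2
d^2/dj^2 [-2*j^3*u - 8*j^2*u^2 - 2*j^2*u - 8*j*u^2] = 4*u*(-3*j - 4*u - 1)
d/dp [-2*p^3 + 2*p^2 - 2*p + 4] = -6*p^2 + 4*p - 2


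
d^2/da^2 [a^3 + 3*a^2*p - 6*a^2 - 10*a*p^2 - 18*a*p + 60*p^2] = 6*a + 6*p - 12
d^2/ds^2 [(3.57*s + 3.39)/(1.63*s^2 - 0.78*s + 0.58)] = ((3.26*s - 0.78)*(3.57*s + 3.39)*(6.52*s - 1.56) - (34.9146*s + 5.4822)*(1.63*s^2 - 0.78*s + 0.58))/(1.63*s^2 - 0.78*s + 0.58)^3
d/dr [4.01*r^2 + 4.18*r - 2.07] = 8.02*r + 4.18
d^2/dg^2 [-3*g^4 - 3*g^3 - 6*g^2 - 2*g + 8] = -36*g^2 - 18*g - 12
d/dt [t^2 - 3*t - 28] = 2*t - 3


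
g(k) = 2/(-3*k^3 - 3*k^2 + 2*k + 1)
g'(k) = 2*(9*k^2 + 6*k - 2)/(-3*k^3 - 3*k^2 + 2*k + 1)^2 = 2*(9*k^2 + 6*k - 2)/(3*k^3 + 3*k^2 - 2*k - 1)^2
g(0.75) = -4.41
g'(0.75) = 73.66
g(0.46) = 2.01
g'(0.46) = 5.40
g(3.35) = -0.01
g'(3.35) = 0.01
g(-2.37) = 0.10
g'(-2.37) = 0.18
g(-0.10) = 2.59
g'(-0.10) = -8.40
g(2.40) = -0.04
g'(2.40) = 0.05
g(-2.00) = 0.22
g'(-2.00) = 0.54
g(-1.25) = -6.10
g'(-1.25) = 84.75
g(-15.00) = 0.00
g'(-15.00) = 0.00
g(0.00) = 2.00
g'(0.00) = -4.00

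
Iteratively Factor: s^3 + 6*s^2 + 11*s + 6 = (s + 2)*(s^2 + 4*s + 3) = (s + 1)*(s + 2)*(s + 3)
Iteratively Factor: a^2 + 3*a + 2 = (a + 1)*(a + 2)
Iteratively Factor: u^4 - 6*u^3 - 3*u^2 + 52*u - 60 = (u - 2)*(u^3 - 4*u^2 - 11*u + 30) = (u - 5)*(u - 2)*(u^2 + u - 6) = (u - 5)*(u - 2)^2*(u + 3)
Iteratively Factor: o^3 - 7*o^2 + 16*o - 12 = (o - 2)*(o^2 - 5*o + 6) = (o - 2)^2*(o - 3)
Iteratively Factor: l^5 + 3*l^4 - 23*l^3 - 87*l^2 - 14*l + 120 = (l - 5)*(l^4 + 8*l^3 + 17*l^2 - 2*l - 24) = (l - 5)*(l + 2)*(l^3 + 6*l^2 + 5*l - 12) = (l - 5)*(l - 1)*(l + 2)*(l^2 + 7*l + 12) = (l - 5)*(l - 1)*(l + 2)*(l + 4)*(l + 3)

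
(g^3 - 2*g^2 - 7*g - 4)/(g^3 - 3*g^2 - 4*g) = (g + 1)/g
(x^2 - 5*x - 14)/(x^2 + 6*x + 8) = (x - 7)/(x + 4)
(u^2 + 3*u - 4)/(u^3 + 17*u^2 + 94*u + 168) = (u - 1)/(u^2 + 13*u + 42)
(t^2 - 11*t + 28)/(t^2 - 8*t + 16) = (t - 7)/(t - 4)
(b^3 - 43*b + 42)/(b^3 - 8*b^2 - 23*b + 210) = (b^2 + 6*b - 7)/(b^2 - 2*b - 35)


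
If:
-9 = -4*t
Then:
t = 9/4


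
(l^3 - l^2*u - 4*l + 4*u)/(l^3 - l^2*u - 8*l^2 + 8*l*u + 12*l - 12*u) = (l + 2)/(l - 6)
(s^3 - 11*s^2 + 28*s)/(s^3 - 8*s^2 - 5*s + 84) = s/(s + 3)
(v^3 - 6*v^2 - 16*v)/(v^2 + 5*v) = (v^2 - 6*v - 16)/(v + 5)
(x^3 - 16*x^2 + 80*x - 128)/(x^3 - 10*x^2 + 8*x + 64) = (x - 4)/(x + 2)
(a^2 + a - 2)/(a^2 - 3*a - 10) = (a - 1)/(a - 5)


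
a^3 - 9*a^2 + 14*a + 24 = (a - 6)*(a - 4)*(a + 1)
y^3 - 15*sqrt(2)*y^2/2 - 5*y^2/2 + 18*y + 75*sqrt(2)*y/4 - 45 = (y - 5/2)*(y - 6*sqrt(2))*(y - 3*sqrt(2)/2)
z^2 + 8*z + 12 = (z + 2)*(z + 6)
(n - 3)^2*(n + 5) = n^3 - n^2 - 21*n + 45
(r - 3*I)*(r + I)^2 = r^3 - I*r^2 + 5*r + 3*I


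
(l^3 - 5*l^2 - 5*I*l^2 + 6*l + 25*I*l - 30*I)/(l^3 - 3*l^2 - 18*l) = (l^3 - 5*l^2*(1 + I) + l*(6 + 25*I) - 30*I)/(l*(l^2 - 3*l - 18))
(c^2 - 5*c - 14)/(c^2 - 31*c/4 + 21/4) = 4*(c + 2)/(4*c - 3)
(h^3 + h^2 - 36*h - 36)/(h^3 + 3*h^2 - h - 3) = (h^2 - 36)/(h^2 + 2*h - 3)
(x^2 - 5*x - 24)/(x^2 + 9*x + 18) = (x - 8)/(x + 6)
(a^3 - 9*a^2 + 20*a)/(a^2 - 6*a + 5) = a*(a - 4)/(a - 1)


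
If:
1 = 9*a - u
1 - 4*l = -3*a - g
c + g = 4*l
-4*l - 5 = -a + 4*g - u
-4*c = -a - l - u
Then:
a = -17/3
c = -16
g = -28/3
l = -19/3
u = -52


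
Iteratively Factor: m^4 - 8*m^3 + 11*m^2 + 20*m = (m + 1)*(m^3 - 9*m^2 + 20*m) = m*(m + 1)*(m^2 - 9*m + 20) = m*(m - 4)*(m + 1)*(m - 5)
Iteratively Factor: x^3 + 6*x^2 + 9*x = (x + 3)*(x^2 + 3*x) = (x + 3)^2*(x)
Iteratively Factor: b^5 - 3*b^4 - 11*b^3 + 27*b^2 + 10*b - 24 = (b + 1)*(b^4 - 4*b^3 - 7*b^2 + 34*b - 24) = (b - 2)*(b + 1)*(b^3 - 2*b^2 - 11*b + 12) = (b - 4)*(b - 2)*(b + 1)*(b^2 + 2*b - 3) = (b - 4)*(b - 2)*(b - 1)*(b + 1)*(b + 3)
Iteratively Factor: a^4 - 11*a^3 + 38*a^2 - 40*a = (a - 4)*(a^3 - 7*a^2 + 10*a) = (a - 4)*(a - 2)*(a^2 - 5*a) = (a - 5)*(a - 4)*(a - 2)*(a)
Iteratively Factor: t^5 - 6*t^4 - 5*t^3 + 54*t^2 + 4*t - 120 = (t + 2)*(t^4 - 8*t^3 + 11*t^2 + 32*t - 60) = (t - 3)*(t + 2)*(t^3 - 5*t^2 - 4*t + 20) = (t - 3)*(t + 2)^2*(t^2 - 7*t + 10) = (t - 5)*(t - 3)*(t + 2)^2*(t - 2)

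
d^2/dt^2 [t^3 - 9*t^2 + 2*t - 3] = 6*t - 18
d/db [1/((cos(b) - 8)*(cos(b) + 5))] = (2*cos(b) - 3)*sin(b)/((cos(b) - 8)^2*(cos(b) + 5)^2)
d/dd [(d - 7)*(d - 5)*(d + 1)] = 3*d^2 - 22*d + 23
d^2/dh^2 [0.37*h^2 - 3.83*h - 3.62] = 0.740000000000000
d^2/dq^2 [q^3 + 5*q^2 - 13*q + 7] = 6*q + 10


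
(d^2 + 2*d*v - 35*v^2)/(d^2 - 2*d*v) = (d^2 + 2*d*v - 35*v^2)/(d*(d - 2*v))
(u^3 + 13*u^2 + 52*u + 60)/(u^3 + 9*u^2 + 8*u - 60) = (u + 2)/(u - 2)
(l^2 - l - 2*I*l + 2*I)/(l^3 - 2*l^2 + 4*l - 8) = (l - 1)/(l^2 + 2*l*(-1 + I) - 4*I)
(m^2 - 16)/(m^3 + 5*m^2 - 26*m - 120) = (m - 4)/(m^2 + m - 30)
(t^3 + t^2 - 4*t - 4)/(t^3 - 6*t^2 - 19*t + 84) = (t^3 + t^2 - 4*t - 4)/(t^3 - 6*t^2 - 19*t + 84)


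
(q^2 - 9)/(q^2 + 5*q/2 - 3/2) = 2*(q - 3)/(2*q - 1)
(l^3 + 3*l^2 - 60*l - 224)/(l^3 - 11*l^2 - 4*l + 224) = (l + 7)/(l - 7)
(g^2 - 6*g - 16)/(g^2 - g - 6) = (g - 8)/(g - 3)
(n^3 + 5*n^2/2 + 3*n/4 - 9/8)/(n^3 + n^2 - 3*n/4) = (n + 3/2)/n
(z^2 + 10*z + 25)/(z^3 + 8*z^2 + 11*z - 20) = (z + 5)/(z^2 + 3*z - 4)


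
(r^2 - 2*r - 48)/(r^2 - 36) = (r - 8)/(r - 6)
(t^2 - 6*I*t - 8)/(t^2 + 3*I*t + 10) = (t - 4*I)/(t + 5*I)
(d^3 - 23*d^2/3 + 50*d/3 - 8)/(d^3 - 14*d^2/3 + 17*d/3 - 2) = (d - 4)/(d - 1)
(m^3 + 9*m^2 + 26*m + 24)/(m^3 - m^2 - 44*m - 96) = (m + 2)/(m - 8)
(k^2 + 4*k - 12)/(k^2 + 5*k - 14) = (k + 6)/(k + 7)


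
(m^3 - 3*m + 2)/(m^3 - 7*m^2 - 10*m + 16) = (m - 1)/(m - 8)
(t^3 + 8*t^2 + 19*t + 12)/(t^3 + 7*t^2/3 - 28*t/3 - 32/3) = 3*(t + 3)/(3*t - 8)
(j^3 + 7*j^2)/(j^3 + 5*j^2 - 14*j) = j/(j - 2)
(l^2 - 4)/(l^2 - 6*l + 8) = (l + 2)/(l - 4)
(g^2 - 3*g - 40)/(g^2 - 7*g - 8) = (g + 5)/(g + 1)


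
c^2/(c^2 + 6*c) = c/(c + 6)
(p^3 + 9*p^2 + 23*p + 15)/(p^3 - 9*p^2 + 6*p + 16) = (p^2 + 8*p + 15)/(p^2 - 10*p + 16)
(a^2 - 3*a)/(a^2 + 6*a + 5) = a*(a - 3)/(a^2 + 6*a + 5)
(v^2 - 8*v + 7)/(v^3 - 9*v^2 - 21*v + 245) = (v - 1)/(v^2 - 2*v - 35)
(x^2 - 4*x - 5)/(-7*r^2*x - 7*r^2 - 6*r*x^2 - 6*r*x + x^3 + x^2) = (x - 5)/(-7*r^2 - 6*r*x + x^2)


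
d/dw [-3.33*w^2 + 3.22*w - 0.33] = 3.22 - 6.66*w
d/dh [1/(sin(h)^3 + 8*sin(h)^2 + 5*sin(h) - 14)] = -(3*sin(h)^2 + 16*sin(h) + 5)*cos(h)/(sin(h)^3 + 8*sin(h)^2 + 5*sin(h) - 14)^2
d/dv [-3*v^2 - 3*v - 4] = -6*v - 3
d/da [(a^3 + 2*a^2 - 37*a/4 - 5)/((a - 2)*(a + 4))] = (a^2 - 4*a + 21/4)/(a^2 - 4*a + 4)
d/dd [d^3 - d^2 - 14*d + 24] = 3*d^2 - 2*d - 14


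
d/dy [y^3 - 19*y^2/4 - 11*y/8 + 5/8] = 3*y^2 - 19*y/2 - 11/8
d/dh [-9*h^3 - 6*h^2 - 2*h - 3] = -27*h^2 - 12*h - 2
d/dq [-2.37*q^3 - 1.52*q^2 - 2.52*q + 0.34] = -7.11*q^2 - 3.04*q - 2.52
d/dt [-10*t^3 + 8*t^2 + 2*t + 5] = -30*t^2 + 16*t + 2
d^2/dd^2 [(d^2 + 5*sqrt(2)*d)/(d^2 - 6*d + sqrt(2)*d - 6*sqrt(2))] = 4*(2*sqrt(2)*d^3 + 3*d^3 + 9*sqrt(2)*d^2 + 90*d - 144 + 30*sqrt(2))/(d^6 - 18*d^5 + 3*sqrt(2)*d^5 - 54*sqrt(2)*d^4 + 114*d^4 - 324*d^3 + 326*sqrt(2)*d^3 - 684*sqrt(2)*d^2 + 648*d^2 - 1296*d + 216*sqrt(2)*d - 432*sqrt(2))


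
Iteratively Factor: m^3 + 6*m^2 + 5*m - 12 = (m + 4)*(m^2 + 2*m - 3) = (m - 1)*(m + 4)*(m + 3)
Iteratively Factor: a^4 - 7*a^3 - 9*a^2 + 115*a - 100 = (a + 4)*(a^3 - 11*a^2 + 35*a - 25) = (a - 5)*(a + 4)*(a^2 - 6*a + 5) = (a - 5)*(a - 1)*(a + 4)*(a - 5)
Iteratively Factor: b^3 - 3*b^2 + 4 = (b - 2)*(b^2 - b - 2) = (b - 2)*(b + 1)*(b - 2)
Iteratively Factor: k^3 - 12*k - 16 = (k + 2)*(k^2 - 2*k - 8) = (k - 4)*(k + 2)*(k + 2)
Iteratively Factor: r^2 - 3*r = (r - 3)*(r)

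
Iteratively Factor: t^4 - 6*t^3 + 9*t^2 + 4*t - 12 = (t - 2)*(t^3 - 4*t^2 + t + 6) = (t - 2)*(t + 1)*(t^2 - 5*t + 6) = (t - 2)^2*(t + 1)*(t - 3)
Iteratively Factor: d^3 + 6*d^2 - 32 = (d + 4)*(d^2 + 2*d - 8) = (d - 2)*(d + 4)*(d + 4)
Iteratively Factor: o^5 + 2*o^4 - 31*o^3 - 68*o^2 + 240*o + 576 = (o + 4)*(o^4 - 2*o^3 - 23*o^2 + 24*o + 144) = (o - 4)*(o + 4)*(o^3 + 2*o^2 - 15*o - 36) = (o - 4)^2*(o + 4)*(o^2 + 6*o + 9) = (o - 4)^2*(o + 3)*(o + 4)*(o + 3)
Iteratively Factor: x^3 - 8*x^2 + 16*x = (x - 4)*(x^2 - 4*x) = (x - 4)^2*(x)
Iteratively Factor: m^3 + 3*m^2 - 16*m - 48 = (m - 4)*(m^2 + 7*m + 12) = (m - 4)*(m + 4)*(m + 3)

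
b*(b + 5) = b^2 + 5*b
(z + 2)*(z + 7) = z^2 + 9*z + 14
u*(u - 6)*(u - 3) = u^3 - 9*u^2 + 18*u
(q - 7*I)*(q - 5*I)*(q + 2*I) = q^3 - 10*I*q^2 - 11*q - 70*I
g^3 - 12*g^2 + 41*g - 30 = (g - 6)*(g - 5)*(g - 1)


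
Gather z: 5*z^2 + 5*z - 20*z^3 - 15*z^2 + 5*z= -20*z^3 - 10*z^2 + 10*z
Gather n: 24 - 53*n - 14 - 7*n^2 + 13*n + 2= -7*n^2 - 40*n + 12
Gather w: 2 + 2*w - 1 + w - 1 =3*w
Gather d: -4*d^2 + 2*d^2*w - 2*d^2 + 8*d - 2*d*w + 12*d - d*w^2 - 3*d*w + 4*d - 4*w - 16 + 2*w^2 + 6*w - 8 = d^2*(2*w - 6) + d*(-w^2 - 5*w + 24) + 2*w^2 + 2*w - 24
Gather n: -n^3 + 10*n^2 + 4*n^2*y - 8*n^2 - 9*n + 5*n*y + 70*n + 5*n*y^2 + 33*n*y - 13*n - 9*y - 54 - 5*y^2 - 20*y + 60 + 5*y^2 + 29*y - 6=-n^3 + n^2*(4*y + 2) + n*(5*y^2 + 38*y + 48)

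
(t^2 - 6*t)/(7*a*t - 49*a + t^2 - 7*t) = t*(t - 6)/(7*a*t - 49*a + t^2 - 7*t)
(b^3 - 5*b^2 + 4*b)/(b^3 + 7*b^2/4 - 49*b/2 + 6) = 4*b*(b - 1)/(4*b^2 + 23*b - 6)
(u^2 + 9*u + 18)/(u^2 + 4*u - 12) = (u + 3)/(u - 2)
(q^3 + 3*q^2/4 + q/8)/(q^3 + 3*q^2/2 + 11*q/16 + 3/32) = 4*q/(4*q + 3)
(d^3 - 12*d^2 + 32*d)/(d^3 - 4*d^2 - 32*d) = (d - 4)/(d + 4)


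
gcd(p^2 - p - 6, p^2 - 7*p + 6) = 1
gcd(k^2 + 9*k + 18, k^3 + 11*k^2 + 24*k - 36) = k + 6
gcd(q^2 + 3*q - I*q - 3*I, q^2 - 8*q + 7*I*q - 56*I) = 1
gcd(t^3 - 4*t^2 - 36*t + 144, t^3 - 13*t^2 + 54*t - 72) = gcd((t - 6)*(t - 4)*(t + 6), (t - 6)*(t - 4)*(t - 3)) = t^2 - 10*t + 24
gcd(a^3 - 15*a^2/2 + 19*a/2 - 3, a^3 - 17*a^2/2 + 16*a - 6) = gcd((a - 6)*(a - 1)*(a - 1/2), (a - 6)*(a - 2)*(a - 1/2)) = a^2 - 13*a/2 + 3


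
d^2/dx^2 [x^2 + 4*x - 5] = 2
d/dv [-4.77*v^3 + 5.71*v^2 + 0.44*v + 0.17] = -14.31*v^2 + 11.42*v + 0.44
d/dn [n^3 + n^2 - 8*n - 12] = 3*n^2 + 2*n - 8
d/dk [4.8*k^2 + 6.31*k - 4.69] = 9.6*k + 6.31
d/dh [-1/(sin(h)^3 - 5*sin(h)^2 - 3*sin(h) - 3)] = -(10*sin(h) + 3*cos(h)^2)*cos(h)/(-sin(h)^3 + 5*sin(h)^2 + 3*sin(h) + 3)^2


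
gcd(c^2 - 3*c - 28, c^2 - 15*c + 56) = c - 7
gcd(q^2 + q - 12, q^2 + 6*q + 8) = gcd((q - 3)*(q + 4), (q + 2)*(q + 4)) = q + 4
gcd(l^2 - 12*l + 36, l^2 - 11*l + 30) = l - 6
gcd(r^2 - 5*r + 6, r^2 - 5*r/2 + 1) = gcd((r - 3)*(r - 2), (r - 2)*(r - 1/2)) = r - 2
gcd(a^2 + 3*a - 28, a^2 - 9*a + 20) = a - 4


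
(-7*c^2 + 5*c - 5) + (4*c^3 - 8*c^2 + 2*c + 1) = 4*c^3 - 15*c^2 + 7*c - 4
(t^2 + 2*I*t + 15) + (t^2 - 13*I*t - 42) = 2*t^2 - 11*I*t - 27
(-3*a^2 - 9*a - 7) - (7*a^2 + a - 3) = -10*a^2 - 10*a - 4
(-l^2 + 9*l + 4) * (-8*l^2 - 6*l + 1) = 8*l^4 - 66*l^3 - 87*l^2 - 15*l + 4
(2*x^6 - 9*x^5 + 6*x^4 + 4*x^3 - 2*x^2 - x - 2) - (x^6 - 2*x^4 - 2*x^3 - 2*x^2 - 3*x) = x^6 - 9*x^5 + 8*x^4 + 6*x^3 + 2*x - 2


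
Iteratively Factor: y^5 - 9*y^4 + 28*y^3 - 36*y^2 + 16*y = (y - 1)*(y^4 - 8*y^3 + 20*y^2 - 16*y) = y*(y - 1)*(y^3 - 8*y^2 + 20*y - 16) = y*(y - 2)*(y - 1)*(y^2 - 6*y + 8) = y*(y - 2)^2*(y - 1)*(y - 4)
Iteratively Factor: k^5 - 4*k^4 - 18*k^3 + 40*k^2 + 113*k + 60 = (k - 5)*(k^4 + k^3 - 13*k^2 - 25*k - 12) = (k - 5)*(k - 4)*(k^3 + 5*k^2 + 7*k + 3) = (k - 5)*(k - 4)*(k + 1)*(k^2 + 4*k + 3) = (k - 5)*(k - 4)*(k + 1)^2*(k + 3)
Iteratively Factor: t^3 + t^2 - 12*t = (t)*(t^2 + t - 12) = t*(t - 3)*(t + 4)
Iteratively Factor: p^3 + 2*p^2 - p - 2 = (p + 1)*(p^2 + p - 2) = (p - 1)*(p + 1)*(p + 2)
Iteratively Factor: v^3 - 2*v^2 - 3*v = (v + 1)*(v^2 - 3*v) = (v - 3)*(v + 1)*(v)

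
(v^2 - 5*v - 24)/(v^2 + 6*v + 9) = (v - 8)/(v + 3)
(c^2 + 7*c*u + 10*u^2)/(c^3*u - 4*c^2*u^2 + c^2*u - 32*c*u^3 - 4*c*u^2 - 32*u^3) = (-c^2 - 7*c*u - 10*u^2)/(u*(-c^3 + 4*c^2*u - c^2 + 32*c*u^2 + 4*c*u + 32*u^2))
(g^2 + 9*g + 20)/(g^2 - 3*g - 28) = (g + 5)/(g - 7)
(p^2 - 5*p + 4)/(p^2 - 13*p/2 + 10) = 2*(p - 1)/(2*p - 5)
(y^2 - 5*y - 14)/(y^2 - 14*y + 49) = (y + 2)/(y - 7)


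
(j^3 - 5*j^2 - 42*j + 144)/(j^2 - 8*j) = j + 3 - 18/j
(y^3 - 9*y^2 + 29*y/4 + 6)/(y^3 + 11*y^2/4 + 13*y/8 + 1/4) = 2*(2*y^2 - 19*y + 24)/(4*y^2 + 9*y + 2)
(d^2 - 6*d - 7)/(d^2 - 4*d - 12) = (-d^2 + 6*d + 7)/(-d^2 + 4*d + 12)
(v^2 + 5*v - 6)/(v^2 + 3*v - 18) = (v - 1)/(v - 3)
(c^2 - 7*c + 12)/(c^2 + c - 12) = (c - 4)/(c + 4)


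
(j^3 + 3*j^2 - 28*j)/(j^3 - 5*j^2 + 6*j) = (j^2 + 3*j - 28)/(j^2 - 5*j + 6)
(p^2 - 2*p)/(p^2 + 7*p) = (p - 2)/(p + 7)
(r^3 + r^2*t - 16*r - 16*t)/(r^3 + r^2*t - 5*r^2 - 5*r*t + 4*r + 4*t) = (r + 4)/(r - 1)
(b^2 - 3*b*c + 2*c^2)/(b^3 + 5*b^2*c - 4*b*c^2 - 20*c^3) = (b - c)/(b^2 + 7*b*c + 10*c^2)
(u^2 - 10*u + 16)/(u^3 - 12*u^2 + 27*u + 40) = (u - 2)/(u^2 - 4*u - 5)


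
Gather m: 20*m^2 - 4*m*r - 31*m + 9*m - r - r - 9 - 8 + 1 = 20*m^2 + m*(-4*r - 22) - 2*r - 16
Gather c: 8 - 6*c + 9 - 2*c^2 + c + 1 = -2*c^2 - 5*c + 18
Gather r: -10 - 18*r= -18*r - 10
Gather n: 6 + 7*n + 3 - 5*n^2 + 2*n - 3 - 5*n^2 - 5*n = -10*n^2 + 4*n + 6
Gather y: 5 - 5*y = 5 - 5*y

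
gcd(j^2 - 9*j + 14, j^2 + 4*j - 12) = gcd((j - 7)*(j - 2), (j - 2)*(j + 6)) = j - 2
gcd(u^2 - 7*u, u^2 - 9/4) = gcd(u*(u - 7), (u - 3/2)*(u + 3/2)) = 1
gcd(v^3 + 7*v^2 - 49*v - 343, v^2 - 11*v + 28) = v - 7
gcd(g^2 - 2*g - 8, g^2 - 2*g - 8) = g^2 - 2*g - 8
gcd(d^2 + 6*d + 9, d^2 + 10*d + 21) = d + 3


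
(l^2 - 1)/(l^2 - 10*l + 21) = (l^2 - 1)/(l^2 - 10*l + 21)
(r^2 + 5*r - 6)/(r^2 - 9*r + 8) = (r + 6)/(r - 8)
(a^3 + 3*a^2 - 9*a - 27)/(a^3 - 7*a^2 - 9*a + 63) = (a + 3)/(a - 7)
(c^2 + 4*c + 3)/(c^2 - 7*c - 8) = (c + 3)/(c - 8)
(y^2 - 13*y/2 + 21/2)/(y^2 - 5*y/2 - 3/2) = (2*y - 7)/(2*y + 1)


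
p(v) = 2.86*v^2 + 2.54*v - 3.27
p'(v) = 5.72*v + 2.54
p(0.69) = -0.16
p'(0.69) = 6.49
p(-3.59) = 24.47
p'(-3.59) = -17.99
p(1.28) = 4.67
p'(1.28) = 9.86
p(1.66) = 8.83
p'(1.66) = 12.04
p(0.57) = -0.89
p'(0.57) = 5.80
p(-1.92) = 2.40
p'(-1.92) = -8.44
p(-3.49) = 22.70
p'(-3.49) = -17.42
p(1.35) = 5.37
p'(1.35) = 10.26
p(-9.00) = 205.53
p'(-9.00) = -48.94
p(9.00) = 251.25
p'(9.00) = 54.02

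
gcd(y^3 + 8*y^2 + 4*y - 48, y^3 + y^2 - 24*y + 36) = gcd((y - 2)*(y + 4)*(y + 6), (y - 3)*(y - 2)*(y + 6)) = y^2 + 4*y - 12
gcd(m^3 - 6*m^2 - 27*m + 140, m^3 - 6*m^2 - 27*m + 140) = m^3 - 6*m^2 - 27*m + 140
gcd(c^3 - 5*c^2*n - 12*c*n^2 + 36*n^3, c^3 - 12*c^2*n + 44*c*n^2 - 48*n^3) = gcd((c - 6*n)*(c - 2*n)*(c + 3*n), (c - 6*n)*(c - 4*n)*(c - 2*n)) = c^2 - 8*c*n + 12*n^2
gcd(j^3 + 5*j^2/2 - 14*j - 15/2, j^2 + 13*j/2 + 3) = j + 1/2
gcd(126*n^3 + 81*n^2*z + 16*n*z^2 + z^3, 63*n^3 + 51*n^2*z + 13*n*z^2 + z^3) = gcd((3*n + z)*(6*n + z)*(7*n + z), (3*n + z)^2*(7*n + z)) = 21*n^2 + 10*n*z + z^2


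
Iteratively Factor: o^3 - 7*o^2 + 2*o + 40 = (o - 4)*(o^2 - 3*o - 10) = (o - 5)*(o - 4)*(o + 2)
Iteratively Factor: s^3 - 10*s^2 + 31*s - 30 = (s - 3)*(s^2 - 7*s + 10) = (s - 3)*(s - 2)*(s - 5)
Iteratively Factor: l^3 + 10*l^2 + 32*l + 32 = (l + 4)*(l^2 + 6*l + 8) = (l + 4)^2*(l + 2)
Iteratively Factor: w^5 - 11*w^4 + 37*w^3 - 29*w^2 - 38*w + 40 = (w - 2)*(w^4 - 9*w^3 + 19*w^2 + 9*w - 20) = (w - 5)*(w - 2)*(w^3 - 4*w^2 - w + 4) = (w - 5)*(w - 4)*(w - 2)*(w^2 - 1) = (w - 5)*(w - 4)*(w - 2)*(w + 1)*(w - 1)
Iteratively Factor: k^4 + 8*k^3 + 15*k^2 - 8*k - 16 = (k + 4)*(k^3 + 4*k^2 - k - 4) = (k + 1)*(k + 4)*(k^2 + 3*k - 4) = (k - 1)*(k + 1)*(k + 4)*(k + 4)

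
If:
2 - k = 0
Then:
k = 2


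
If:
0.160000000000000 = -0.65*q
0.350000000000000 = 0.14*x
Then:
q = -0.25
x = 2.50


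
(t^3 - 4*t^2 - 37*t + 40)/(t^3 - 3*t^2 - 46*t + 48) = (t + 5)/(t + 6)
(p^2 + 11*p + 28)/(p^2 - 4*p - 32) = (p + 7)/(p - 8)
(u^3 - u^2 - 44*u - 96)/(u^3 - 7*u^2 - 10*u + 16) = (u^2 + 7*u + 12)/(u^2 + u - 2)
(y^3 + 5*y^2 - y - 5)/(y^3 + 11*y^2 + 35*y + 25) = (y - 1)/(y + 5)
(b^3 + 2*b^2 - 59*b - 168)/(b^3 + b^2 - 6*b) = (b^2 - b - 56)/(b*(b - 2))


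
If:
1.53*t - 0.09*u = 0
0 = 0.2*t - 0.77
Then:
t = 3.85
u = 65.45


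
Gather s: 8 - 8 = 0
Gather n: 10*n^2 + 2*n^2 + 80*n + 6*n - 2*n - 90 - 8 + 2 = 12*n^2 + 84*n - 96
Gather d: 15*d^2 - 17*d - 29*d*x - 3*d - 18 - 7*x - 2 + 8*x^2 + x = 15*d^2 + d*(-29*x - 20) + 8*x^2 - 6*x - 20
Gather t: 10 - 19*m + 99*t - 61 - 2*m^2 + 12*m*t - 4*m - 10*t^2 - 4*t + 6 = -2*m^2 - 23*m - 10*t^2 + t*(12*m + 95) - 45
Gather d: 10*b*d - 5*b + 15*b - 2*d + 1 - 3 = 10*b + d*(10*b - 2) - 2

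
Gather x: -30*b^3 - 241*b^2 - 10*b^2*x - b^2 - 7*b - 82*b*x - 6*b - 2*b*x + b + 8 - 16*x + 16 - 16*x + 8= -30*b^3 - 242*b^2 - 12*b + x*(-10*b^2 - 84*b - 32) + 32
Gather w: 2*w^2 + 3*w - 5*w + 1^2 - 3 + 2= 2*w^2 - 2*w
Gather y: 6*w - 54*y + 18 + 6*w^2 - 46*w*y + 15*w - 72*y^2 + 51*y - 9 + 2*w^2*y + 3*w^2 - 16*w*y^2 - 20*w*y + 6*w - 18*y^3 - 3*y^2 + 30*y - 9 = 9*w^2 + 27*w - 18*y^3 + y^2*(-16*w - 75) + y*(2*w^2 - 66*w + 27)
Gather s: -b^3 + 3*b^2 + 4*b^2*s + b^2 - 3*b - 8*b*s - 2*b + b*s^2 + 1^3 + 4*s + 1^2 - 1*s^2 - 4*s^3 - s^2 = -b^3 + 4*b^2 - 5*b - 4*s^3 + s^2*(b - 2) + s*(4*b^2 - 8*b + 4) + 2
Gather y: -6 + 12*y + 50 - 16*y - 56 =-4*y - 12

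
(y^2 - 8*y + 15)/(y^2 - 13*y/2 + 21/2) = 2*(y - 5)/(2*y - 7)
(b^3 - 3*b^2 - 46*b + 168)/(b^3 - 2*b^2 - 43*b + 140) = (b - 6)/(b - 5)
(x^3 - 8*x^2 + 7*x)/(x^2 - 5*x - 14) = x*(x - 1)/(x + 2)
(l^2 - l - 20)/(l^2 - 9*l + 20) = (l + 4)/(l - 4)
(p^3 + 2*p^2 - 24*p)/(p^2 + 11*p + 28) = p*(p^2 + 2*p - 24)/(p^2 + 11*p + 28)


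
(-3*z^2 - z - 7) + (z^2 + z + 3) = -2*z^2 - 4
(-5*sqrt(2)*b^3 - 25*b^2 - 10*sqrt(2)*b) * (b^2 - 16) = -5*sqrt(2)*b^5 - 25*b^4 + 70*sqrt(2)*b^3 + 400*b^2 + 160*sqrt(2)*b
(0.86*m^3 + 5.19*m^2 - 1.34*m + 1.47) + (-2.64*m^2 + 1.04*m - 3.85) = 0.86*m^3 + 2.55*m^2 - 0.3*m - 2.38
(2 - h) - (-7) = 9 - h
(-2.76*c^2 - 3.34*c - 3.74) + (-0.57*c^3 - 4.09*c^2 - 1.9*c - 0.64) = -0.57*c^3 - 6.85*c^2 - 5.24*c - 4.38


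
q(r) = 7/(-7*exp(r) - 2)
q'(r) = 49*exp(r)/(-7*exp(r) - 2)^2 = 49*exp(r)/(7*exp(r) + 2)^2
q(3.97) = -0.02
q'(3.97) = 0.02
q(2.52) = -0.08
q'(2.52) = 0.08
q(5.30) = -0.00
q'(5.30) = 0.00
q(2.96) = -0.05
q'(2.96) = 0.05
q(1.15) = -0.29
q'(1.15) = 0.27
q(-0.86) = -1.41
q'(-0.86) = 0.84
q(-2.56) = -2.75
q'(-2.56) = 0.59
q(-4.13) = -3.31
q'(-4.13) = 0.18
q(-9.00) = -3.50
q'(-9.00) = 0.00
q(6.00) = 0.00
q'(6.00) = 0.00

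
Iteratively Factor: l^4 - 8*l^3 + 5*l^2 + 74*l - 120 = (l - 2)*(l^3 - 6*l^2 - 7*l + 60) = (l - 5)*(l - 2)*(l^2 - l - 12) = (l - 5)*(l - 2)*(l + 3)*(l - 4)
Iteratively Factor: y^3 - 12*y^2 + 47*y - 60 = (y - 5)*(y^2 - 7*y + 12) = (y - 5)*(y - 3)*(y - 4)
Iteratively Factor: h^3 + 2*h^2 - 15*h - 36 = (h + 3)*(h^2 - h - 12) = (h - 4)*(h + 3)*(h + 3)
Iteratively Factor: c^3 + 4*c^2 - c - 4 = (c + 4)*(c^2 - 1) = (c - 1)*(c + 4)*(c + 1)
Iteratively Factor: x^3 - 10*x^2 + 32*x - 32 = (x - 4)*(x^2 - 6*x + 8) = (x - 4)^2*(x - 2)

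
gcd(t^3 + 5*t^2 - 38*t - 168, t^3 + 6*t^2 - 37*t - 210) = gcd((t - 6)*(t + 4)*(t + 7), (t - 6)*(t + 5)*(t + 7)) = t^2 + t - 42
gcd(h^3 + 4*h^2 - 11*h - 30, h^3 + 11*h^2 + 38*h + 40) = h^2 + 7*h + 10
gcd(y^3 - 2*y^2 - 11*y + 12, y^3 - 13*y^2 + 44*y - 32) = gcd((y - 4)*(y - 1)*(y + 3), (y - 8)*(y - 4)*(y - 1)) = y^2 - 5*y + 4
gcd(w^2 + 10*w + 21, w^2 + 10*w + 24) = 1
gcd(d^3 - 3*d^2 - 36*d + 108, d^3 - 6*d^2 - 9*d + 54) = d^2 - 9*d + 18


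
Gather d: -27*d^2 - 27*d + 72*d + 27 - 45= -27*d^2 + 45*d - 18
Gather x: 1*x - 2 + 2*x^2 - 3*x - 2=2*x^2 - 2*x - 4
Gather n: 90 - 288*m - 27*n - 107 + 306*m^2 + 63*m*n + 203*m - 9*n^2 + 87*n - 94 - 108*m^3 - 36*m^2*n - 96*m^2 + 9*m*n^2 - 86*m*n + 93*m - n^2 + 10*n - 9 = -108*m^3 + 210*m^2 + 8*m + n^2*(9*m - 10) + n*(-36*m^2 - 23*m + 70) - 120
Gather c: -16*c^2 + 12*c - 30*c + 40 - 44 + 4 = -16*c^2 - 18*c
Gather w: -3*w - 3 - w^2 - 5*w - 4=-w^2 - 8*w - 7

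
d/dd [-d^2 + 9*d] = 9 - 2*d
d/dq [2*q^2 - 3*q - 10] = 4*q - 3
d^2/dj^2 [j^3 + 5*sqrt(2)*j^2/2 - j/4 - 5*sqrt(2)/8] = 6*j + 5*sqrt(2)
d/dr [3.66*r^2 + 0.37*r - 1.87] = 7.32*r + 0.37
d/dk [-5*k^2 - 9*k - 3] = -10*k - 9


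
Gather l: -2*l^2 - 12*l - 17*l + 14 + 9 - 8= -2*l^2 - 29*l + 15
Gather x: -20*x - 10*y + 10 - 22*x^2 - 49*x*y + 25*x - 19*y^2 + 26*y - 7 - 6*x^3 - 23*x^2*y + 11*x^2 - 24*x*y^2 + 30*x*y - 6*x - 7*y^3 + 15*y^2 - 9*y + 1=-6*x^3 + x^2*(-23*y - 11) + x*(-24*y^2 - 19*y - 1) - 7*y^3 - 4*y^2 + 7*y + 4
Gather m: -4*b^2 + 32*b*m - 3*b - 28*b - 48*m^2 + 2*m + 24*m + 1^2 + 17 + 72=-4*b^2 - 31*b - 48*m^2 + m*(32*b + 26) + 90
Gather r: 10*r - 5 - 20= 10*r - 25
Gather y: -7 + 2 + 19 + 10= 24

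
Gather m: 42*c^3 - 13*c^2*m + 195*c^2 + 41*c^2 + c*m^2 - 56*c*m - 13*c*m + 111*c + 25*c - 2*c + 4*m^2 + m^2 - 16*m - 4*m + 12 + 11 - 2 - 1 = 42*c^3 + 236*c^2 + 134*c + m^2*(c + 5) + m*(-13*c^2 - 69*c - 20) + 20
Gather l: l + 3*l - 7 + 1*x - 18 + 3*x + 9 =4*l + 4*x - 16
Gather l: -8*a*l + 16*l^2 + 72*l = 16*l^2 + l*(72 - 8*a)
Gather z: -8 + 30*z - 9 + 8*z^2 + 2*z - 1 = 8*z^2 + 32*z - 18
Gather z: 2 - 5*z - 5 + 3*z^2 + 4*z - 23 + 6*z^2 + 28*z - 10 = 9*z^2 + 27*z - 36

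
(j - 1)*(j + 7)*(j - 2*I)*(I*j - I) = I*j^4 + 2*j^3 + 5*I*j^3 + 10*j^2 - 13*I*j^2 - 26*j + 7*I*j + 14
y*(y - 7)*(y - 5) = y^3 - 12*y^2 + 35*y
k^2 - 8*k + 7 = (k - 7)*(k - 1)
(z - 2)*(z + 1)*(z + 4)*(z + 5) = z^4 + 8*z^3 + 9*z^2 - 38*z - 40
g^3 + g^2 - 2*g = g*(g - 1)*(g + 2)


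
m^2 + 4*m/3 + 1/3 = (m + 1/3)*(m + 1)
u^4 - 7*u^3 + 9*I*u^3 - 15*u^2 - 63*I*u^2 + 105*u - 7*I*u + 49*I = (u - 7)*(u + I)^2*(u + 7*I)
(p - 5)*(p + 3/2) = p^2 - 7*p/2 - 15/2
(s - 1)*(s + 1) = s^2 - 1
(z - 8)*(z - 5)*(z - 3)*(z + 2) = z^4 - 14*z^3 + 47*z^2 + 38*z - 240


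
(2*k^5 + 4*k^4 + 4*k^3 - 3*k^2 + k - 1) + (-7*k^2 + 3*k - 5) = 2*k^5 + 4*k^4 + 4*k^3 - 10*k^2 + 4*k - 6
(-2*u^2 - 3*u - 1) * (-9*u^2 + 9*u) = 18*u^4 + 9*u^3 - 18*u^2 - 9*u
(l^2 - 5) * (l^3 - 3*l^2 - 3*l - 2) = l^5 - 3*l^4 - 8*l^3 + 13*l^2 + 15*l + 10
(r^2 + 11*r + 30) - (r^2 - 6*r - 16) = 17*r + 46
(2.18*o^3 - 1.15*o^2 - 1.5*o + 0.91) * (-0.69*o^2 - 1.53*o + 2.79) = -1.5042*o^5 - 2.5419*o^4 + 8.8767*o^3 - 1.5414*o^2 - 5.5773*o + 2.5389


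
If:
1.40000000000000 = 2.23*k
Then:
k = 0.63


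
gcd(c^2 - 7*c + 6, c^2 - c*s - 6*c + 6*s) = c - 6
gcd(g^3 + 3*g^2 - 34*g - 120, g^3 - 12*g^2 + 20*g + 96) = g - 6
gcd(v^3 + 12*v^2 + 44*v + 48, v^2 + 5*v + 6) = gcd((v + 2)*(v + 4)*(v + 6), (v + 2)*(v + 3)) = v + 2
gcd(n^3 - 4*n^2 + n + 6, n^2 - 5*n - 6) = n + 1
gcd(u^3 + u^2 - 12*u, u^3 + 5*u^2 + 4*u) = u^2 + 4*u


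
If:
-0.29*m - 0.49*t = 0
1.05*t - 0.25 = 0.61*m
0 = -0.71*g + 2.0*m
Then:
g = -0.57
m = -0.20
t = 0.12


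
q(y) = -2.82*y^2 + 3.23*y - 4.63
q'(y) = 3.23 - 5.64*y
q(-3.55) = -51.64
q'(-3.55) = 23.25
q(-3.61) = -53.04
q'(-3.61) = 23.59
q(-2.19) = -25.23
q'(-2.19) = 15.58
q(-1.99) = -22.23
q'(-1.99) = 14.45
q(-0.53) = -7.13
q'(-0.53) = 6.22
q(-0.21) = -5.43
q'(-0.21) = 4.41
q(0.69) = -3.74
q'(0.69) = -0.66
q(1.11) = -4.52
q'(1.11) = -3.03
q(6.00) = -86.77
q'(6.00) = -30.61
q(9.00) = -203.98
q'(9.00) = -47.53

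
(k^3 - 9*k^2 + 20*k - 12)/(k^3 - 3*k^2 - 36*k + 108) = (k^2 - 3*k + 2)/(k^2 + 3*k - 18)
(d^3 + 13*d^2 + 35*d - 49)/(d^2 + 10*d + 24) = (d^3 + 13*d^2 + 35*d - 49)/(d^2 + 10*d + 24)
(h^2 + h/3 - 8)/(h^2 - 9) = (h - 8/3)/(h - 3)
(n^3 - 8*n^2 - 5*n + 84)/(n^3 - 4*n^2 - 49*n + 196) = (n + 3)/(n + 7)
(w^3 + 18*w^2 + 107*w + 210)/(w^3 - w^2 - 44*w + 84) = (w^2 + 11*w + 30)/(w^2 - 8*w + 12)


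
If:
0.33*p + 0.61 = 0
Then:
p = -1.85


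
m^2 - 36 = (m - 6)*(m + 6)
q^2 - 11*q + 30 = (q - 6)*(q - 5)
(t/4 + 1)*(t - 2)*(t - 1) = t^3/4 + t^2/4 - 5*t/2 + 2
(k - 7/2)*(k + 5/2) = k^2 - k - 35/4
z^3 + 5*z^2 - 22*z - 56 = (z - 4)*(z + 2)*(z + 7)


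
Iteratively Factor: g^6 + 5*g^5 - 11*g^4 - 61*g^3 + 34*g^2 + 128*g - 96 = (g + 4)*(g^5 + g^4 - 15*g^3 - g^2 + 38*g - 24) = (g + 2)*(g + 4)*(g^4 - g^3 - 13*g^2 + 25*g - 12) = (g - 3)*(g + 2)*(g + 4)*(g^3 + 2*g^2 - 7*g + 4) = (g - 3)*(g - 1)*(g + 2)*(g + 4)*(g^2 + 3*g - 4) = (g - 3)*(g - 1)^2*(g + 2)*(g + 4)*(g + 4)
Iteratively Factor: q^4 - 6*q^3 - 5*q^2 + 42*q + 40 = (q - 4)*(q^3 - 2*q^2 - 13*q - 10) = (q - 4)*(q + 1)*(q^2 - 3*q - 10) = (q - 4)*(q + 1)*(q + 2)*(q - 5)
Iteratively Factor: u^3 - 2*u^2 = (u)*(u^2 - 2*u) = u*(u - 2)*(u)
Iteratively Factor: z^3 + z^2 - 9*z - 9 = (z + 1)*(z^2 - 9) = (z + 1)*(z + 3)*(z - 3)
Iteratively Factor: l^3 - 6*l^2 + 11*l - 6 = (l - 2)*(l^2 - 4*l + 3) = (l - 2)*(l - 1)*(l - 3)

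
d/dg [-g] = -1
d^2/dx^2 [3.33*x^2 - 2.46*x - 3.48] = 6.66000000000000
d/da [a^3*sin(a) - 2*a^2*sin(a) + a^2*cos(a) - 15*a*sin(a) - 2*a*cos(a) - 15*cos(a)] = a^3*cos(a) - 2*sqrt(2)*a^2*cos(a + pi/4) - 2*a*sin(a) - 13*a*cos(a) - 2*cos(a)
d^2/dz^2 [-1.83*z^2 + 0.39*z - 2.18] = -3.66000000000000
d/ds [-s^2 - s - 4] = -2*s - 1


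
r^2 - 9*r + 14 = (r - 7)*(r - 2)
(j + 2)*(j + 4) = j^2 + 6*j + 8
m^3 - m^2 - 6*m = m*(m - 3)*(m + 2)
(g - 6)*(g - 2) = g^2 - 8*g + 12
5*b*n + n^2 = n*(5*b + n)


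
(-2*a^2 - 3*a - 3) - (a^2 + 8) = -3*a^2 - 3*a - 11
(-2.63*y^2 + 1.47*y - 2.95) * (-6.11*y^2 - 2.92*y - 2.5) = 16.0693*y^4 - 1.3021*y^3 + 20.3071*y^2 + 4.939*y + 7.375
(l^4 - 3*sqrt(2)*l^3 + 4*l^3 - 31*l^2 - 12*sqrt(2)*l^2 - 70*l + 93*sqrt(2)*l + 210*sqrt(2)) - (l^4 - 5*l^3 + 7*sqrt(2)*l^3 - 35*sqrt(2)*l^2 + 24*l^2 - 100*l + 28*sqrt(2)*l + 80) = -10*sqrt(2)*l^3 + 9*l^3 - 55*l^2 + 23*sqrt(2)*l^2 + 30*l + 65*sqrt(2)*l - 80 + 210*sqrt(2)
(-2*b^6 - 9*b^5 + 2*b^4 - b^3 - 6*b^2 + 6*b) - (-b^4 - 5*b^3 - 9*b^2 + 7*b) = -2*b^6 - 9*b^5 + 3*b^4 + 4*b^3 + 3*b^2 - b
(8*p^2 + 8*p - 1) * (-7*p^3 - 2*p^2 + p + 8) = -56*p^5 - 72*p^4 - p^3 + 74*p^2 + 63*p - 8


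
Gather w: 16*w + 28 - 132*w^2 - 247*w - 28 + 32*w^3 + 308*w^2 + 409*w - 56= 32*w^3 + 176*w^2 + 178*w - 56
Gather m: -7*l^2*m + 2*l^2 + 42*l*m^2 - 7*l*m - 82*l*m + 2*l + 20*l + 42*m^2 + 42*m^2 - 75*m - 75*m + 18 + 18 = 2*l^2 + 22*l + m^2*(42*l + 84) + m*(-7*l^2 - 89*l - 150) + 36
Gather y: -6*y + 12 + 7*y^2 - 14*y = 7*y^2 - 20*y + 12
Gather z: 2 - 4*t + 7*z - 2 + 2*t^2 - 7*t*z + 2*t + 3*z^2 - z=2*t^2 - 2*t + 3*z^2 + z*(6 - 7*t)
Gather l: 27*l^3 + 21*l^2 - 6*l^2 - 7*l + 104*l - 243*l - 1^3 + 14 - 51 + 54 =27*l^3 + 15*l^2 - 146*l + 16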